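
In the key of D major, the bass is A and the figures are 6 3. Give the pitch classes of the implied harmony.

A, C#, F#

A third above A in this key is C#.
A sixth above A in this key is F#.
Together with the bass A, this spells F# minor in first inversion.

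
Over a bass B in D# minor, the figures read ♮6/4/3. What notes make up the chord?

B, D#, E#, G

A third above B in this key is D#.
A fourth above B in this key is E#.
A sixth above B in this key is G#, made natural (G) by the ♮ figure.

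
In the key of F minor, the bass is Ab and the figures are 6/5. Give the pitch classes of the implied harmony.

The written figures 6/5 are shorthand for 6/5/3: the 3 is implied.
A third above Ab in this key is C.
A fifth above Ab in this key is Eb.
A sixth above Ab in this key is F.
Together with the bass Ab, this spells F minor seventh in first inversion.

Ab, C, Eb, F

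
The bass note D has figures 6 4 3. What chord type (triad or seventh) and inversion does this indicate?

seventh chord, second inversion

Intervals of 6/4/3 above the bass form a seventh chord; the bass is the fifth, so this is second inversion.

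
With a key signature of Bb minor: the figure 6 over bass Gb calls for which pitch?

Counting 5 letter steps above Gb lands on E; in Bb minor, that letter is Eb.

Eb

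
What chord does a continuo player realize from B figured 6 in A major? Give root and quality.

G# diminished

The figures 6 indicate a triad in first inversion.
In first inversion the root lies a sixth above the bass: a sixth above B in A major is G#.
The chord tones are B, D, G#, giving G# diminished.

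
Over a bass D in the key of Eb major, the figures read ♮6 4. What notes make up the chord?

A fourth above D in this key is G.
A sixth above D in this key is Bb, made natural (B) by the ♮ figure.
Together with the bass D, this spells G major in second inversion.

D, G, B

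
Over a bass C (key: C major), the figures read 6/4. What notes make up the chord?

A fourth above C in this key is F.
A sixth above C in this key is A.
Together with the bass C, this spells F major in second inversion.

C, F, A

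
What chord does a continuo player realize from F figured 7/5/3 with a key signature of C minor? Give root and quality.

The figures 7/5/3 indicate a seventh chord in root position.
In root position the bass is the root, so the root is F.
The chord tones are F, Ab, C, Eb, giving F minor seventh.

F minor seventh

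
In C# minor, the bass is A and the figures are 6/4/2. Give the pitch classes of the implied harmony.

A second above A in this key is B.
A fourth above A in this key is D#.
A sixth above A in this key is F#.
Together with the bass A, this spells B dominant seventh in third inversion.

A, B, D#, F#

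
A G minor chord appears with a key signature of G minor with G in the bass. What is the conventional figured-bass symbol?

G is the root of G minor, so the chord is in root position.
A triad in root position is figured 5/3, conventionally abbreviated (no figures — root-position triad).

no figures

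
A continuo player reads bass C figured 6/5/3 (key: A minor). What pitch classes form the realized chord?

A third above C in this key is E.
A fifth above C in this key is G.
A sixth above C in this key is A.
Together with the bass C, this spells A minor seventh in first inversion.

C, E, G, A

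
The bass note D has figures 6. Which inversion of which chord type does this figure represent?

6 is shorthand for 6/3.
Intervals of 6/3 above the bass form a triad; the bass is the third, so this is first inversion.

triad, first inversion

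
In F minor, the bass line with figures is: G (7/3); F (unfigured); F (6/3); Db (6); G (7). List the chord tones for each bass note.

G (7/5/3): G, Bb, Db, F.
F (5/3): F, Ab, C.
F (6/3): F, Ab, Db.
Db (6/3): Db, F, Bb.
G (7/5/3): G, Bb, Db, F.

G, Bb, Db, F | F, Ab, C | F, Ab, Db | Db, F, Bb | G, Bb, Db, F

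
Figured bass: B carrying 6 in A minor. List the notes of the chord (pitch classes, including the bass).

The written figures 6 are shorthand for 6/3: the 3 is implied.
A third above B in this key is D.
A sixth above B in this key is G.
Together with the bass B, this spells G major in first inversion.

B, D, G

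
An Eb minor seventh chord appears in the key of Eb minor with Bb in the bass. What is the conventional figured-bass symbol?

4/3

Bb is the fifth of Eb minor seventh, so the chord is in second inversion.
A seventh chord in second inversion is figured 6/4/3, conventionally abbreviated 4/3.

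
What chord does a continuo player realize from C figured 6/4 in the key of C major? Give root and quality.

F major

The figures 6/4 indicate a triad in second inversion.
In second inversion the root lies a fourth above the bass: a fourth above C in C major is F.
The chord tones are C, F, A, giving F major.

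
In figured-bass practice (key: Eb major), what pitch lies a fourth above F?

Counting 3 letter steps above F lands on B; in Eb major, that letter is Bb.

Bb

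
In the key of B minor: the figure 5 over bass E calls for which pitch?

B

Counting 4 letter steps above E lands on B; in B minor, that letter is B.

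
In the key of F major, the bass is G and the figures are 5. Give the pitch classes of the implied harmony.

G, Bb, D

The written figures 5 are shorthand for 5/3: the 3 is implied.
A third above G in this key is Bb.
A fifth above G in this key is D.
Together with the bass G, this spells G minor in root position.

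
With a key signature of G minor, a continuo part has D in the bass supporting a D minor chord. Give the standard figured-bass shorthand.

no figures

D is the root of D minor, so the chord is in root position.
A triad in root position is figured 5/3, conventionally abbreviated (no figures — root-position triad).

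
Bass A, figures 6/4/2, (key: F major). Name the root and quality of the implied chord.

Bb major seventh

The figures 6/4/2 indicate a seventh chord in third inversion.
In third inversion the root lies a second above the bass: a second above A in F major is Bb.
The chord tones are A, Bb, D, F, giving Bb major seventh.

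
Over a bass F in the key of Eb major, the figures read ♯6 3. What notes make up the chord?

A third above F in this key is Ab.
A sixth above F in this key is D, raised to D# by the sharp.

F, Ab, D#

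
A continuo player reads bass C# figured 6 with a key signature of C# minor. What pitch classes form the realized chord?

C#, E, A

The written figures 6 are shorthand for 6/3: the 3 is implied.
A third above C# in this key is E.
A sixth above C# in this key is A.
Together with the bass C#, this spells A major in first inversion.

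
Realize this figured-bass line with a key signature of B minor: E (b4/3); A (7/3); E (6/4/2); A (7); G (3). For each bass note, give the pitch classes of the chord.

E, G, Ab, C# | A, C#, E, G | E, F#, A, C# | A, C#, E, G | G, B, D

E (6/b4/3): E, G, Ab, C#.
A (7/5/3): A, C#, E, G.
E (6/4/2): E, F#, A, C#.
A (7/5/3): A, C#, E, G.
G (5/3): G, B, D.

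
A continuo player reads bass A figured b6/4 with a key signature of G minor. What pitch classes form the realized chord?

A fourth above A in this key is D.
A sixth above A in this key is F, lowered to Fb by the flat.

A, D, Fb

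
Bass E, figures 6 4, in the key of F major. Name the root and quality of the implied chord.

A minor

The figures 6 4 indicate a triad in second inversion.
In second inversion the root lies a fourth above the bass: a fourth above E in F major is A.
The chord tones are E, A, C, giving A minor.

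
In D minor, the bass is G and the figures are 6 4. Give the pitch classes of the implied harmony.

G, C, E

A fourth above G in this key is C.
A sixth above G in this key is E.
Together with the bass G, this spells C major in second inversion.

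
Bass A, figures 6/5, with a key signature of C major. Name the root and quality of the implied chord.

F major seventh

The figures 6/5 indicate a seventh chord in first inversion.
In first inversion the root lies a sixth above the bass: a sixth above A in C major is F.
The chord tones are A, C, E, F, giving F major seventh.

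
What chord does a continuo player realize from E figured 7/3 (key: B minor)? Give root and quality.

E minor seventh

The figures 7/3 indicate a seventh chord in root position.
In root position the bass is the root, so the root is E.
The chord tones are E, G, B, D, giving E minor seventh.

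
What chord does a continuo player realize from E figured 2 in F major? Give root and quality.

F major seventh

The figures 2 indicate a seventh chord in third inversion.
In third inversion the root lies a second above the bass: a second above E in F major is F.
The chord tones are E, F, A, C, giving F major seventh.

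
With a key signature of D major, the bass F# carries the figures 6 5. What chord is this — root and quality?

D major seventh

The figures 6 5 indicate a seventh chord in first inversion.
In first inversion the root lies a sixth above the bass: a sixth above F# in D major is D.
The chord tones are F#, A, C#, D, giving D major seventh.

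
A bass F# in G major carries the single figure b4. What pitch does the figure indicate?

Counting 3 letter steps above F# lands on B; in G major, that letter is B.
The b4 figure lowers it a semitone, giving Bb.

Bb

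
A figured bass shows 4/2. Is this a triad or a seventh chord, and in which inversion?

seventh chord, third inversion

4/2 is shorthand for 6/4/2.
Intervals of 6/4/2 above the bass form a seventh chord; the bass is the seventh, so this is third inversion.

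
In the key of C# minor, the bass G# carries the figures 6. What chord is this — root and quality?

The figures 6 indicate a triad in first inversion.
In first inversion the root lies a sixth above the bass: a sixth above G# in C# minor is E.
The chord tones are G#, B, E, giving E major.

E major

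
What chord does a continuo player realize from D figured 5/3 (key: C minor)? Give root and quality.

D diminished

The figures 5/3 indicate a triad in root position.
In root position the bass is the root, so the root is D.
The chord tones are D, F, Ab, giving D diminished.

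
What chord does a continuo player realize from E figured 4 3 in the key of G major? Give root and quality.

The figures 4 3 indicate a seventh chord in second inversion.
In second inversion the root lies a fourth above the bass: a fourth above E in G major is A.
The chord tones are E, G, A, C, giving A minor seventh.

A minor seventh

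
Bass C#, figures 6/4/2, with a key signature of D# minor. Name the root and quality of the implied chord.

The figures 6/4/2 indicate a seventh chord in third inversion.
In third inversion the root lies a second above the bass: a second above C# in D# minor is D#.
The chord tones are C#, D#, F#, A#, giving D# minor seventh.

D# minor seventh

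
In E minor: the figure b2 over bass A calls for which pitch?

Bb

Counting 1 letter step above A lands on B; in E minor, that letter is B.
The b2 figure lowers it a semitone, giving Bb.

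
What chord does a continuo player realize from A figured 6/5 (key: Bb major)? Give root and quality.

The figures 6/5 indicate a seventh chord in first inversion.
In first inversion the root lies a sixth above the bass: a sixth above A in Bb major is F.
The chord tones are A, C, Eb, F, giving F dominant seventh.

F dominant seventh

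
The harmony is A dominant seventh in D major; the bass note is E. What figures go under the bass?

4/3

E is the fifth of A dominant seventh, so the chord is in second inversion.
A seventh chord in second inversion is figured 6/4/3, conventionally abbreviated 4/3.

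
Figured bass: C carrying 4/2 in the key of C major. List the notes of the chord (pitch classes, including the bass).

The written figures 4/2 are shorthand for 6/4/2: the 6 is implied.
A second above C in this key is D.
A fourth above C in this key is F.
A sixth above C in this key is A.
Together with the bass C, this spells D minor seventh in third inversion.

C, D, F, A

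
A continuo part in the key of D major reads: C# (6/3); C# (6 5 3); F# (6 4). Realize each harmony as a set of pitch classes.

C#, E, A | C#, E, G, A | F#, B, D

C# (6/3): C#, E, A.
C# (6/5/3): C#, E, G, A.
F# (6/4): F#, B, D.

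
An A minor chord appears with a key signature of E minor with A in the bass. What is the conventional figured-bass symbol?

no figures

A is the root of A minor, so the chord is in root position.
A triad in root position is figured 5/3, conventionally abbreviated (no figures — root-position triad).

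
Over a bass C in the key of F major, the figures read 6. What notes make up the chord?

The written figures 6 are shorthand for 6/3: the 3 is implied.
A third above C in this key is E.
A sixth above C in this key is A.
Together with the bass C, this spells A minor in first inversion.

C, E, A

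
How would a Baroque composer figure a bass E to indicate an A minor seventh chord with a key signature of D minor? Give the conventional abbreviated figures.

E is the fifth of A minor seventh, so the chord is in second inversion.
A seventh chord in second inversion is figured 6/4/3, conventionally abbreviated 4/3.

4/3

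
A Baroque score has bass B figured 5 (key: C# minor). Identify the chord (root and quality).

B major

The figures 5 indicate a triad in root position.
In root position the bass is the root, so the root is B.
The chord tones are B, D#, F#, giving B major.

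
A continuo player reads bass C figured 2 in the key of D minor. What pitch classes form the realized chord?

C, D, F, A

The written figures 2 are shorthand for 6/4/2: the 6/4 are implied.
A second above C in this key is D.
A fourth above C in this key is F.
A sixth above C in this key is A.
Together with the bass C, this spells D minor seventh in third inversion.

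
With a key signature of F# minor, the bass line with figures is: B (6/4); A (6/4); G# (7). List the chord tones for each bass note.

B (6/4): B, E, G#.
A (6/4): A, D, F#.
G# (7/5/3): G#, B, D, F#.

B, E, G# | A, D, F# | G#, B, D, F#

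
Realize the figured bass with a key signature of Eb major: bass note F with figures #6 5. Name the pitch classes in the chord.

F, Ab, C, D#

The written figures #6 5 are shorthand for 6/5/3: the 3 is implied.
A third above F in this key is Ab.
A fifth above F in this key is C.
A sixth above F in this key is D, raised to D# by the sharp.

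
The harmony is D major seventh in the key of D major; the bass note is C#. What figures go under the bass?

4/2

C# is the seventh of D major seventh, so the chord is in third inversion.
A seventh chord in third inversion is figured 6/4/2, conventionally abbreviated 4/2.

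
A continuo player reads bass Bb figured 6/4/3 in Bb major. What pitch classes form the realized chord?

Bb, D, Eb, G

A third above Bb in this key is D.
A fourth above Bb in this key is Eb.
A sixth above Bb in this key is G.
Together with the bass Bb, this spells Eb major seventh in second inversion.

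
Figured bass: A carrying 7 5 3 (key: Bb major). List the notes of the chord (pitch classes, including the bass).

A, C, Eb, G

A third above A in this key is C.
A fifth above A in this key is Eb.
A seventh above A in this key is G.
Together with the bass A, this spells A half-diminished seventh in root position.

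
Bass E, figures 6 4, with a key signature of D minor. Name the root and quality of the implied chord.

A minor

The figures 6 4 indicate a triad in second inversion.
In second inversion the root lies a fourth above the bass: a fourth above E in D minor is A.
The chord tones are E, A, C, giving A minor.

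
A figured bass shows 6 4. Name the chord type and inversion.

Intervals of 6/4 above the bass form a triad; the bass is the fifth, so this is second inversion.

triad, second inversion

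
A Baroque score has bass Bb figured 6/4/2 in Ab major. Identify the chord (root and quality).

The figures 6/4/2 indicate a seventh chord in third inversion.
In third inversion the root lies a second above the bass: a second above Bb in Ab major is C.
The chord tones are Bb, C, Eb, G, giving C minor seventh.

C minor seventh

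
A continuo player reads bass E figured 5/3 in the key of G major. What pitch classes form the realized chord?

E, G, B

A third above E in this key is G.
A fifth above E in this key is B.
Together with the bass E, this spells E minor in root position.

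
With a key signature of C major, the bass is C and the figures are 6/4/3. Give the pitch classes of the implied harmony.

C, E, F, A

A third above C in this key is E.
A fourth above C in this key is F.
A sixth above C in this key is A.
Together with the bass C, this spells F major seventh in second inversion.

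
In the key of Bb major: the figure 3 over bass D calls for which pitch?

F

Counting 2 letter steps above D lands on F; in Bb major, that letter is F.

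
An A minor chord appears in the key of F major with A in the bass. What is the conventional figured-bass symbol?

A is the root of A minor, so the chord is in root position.
A triad in root position is figured 5/3, conventionally abbreviated (no figures — root-position triad).

no figures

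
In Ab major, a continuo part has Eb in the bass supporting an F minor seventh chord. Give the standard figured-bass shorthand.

4/2

Eb is the seventh of F minor seventh, so the chord is in third inversion.
A seventh chord in third inversion is figured 6/4/2, conventionally abbreviated 4/2.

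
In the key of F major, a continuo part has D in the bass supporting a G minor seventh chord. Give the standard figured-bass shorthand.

D is the fifth of G minor seventh, so the chord is in second inversion.
A seventh chord in second inversion is figured 6/4/3, conventionally abbreviated 4/3.

4/3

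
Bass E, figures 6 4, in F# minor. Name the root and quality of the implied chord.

A major

The figures 6 4 indicate a triad in second inversion.
In second inversion the root lies a fourth above the bass: a fourth above E in F# minor is A.
The chord tones are E, A, C#, giving A major.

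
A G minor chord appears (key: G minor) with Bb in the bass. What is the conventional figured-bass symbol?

Bb is the third of G minor, so the chord is in first inversion.
A triad in first inversion is figured 6/3, conventionally abbreviated 6.

6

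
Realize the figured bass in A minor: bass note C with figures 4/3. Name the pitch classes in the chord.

C, E, F, A

The written figures 4/3 are shorthand for 6/4/3: the 6 is implied.
A third above C in this key is E.
A fourth above C in this key is F.
A sixth above C in this key is A.
Together with the bass C, this spells F major seventh in second inversion.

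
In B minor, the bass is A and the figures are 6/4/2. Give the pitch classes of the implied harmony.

A second above A in this key is B.
A fourth above A in this key is D.
A sixth above A in this key is F#.
Together with the bass A, this spells B minor seventh in third inversion.

A, B, D, F#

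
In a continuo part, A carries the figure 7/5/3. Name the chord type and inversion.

seventh chord, root position

Intervals of 7/5/3 above the bass form a seventh chord; the bass is the root, so this is root position.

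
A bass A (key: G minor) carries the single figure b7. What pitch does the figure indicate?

Gb

Counting 6 letter steps above A lands on G; in G minor, that letter is G.
The b7 figure lowers it a semitone, giving Gb.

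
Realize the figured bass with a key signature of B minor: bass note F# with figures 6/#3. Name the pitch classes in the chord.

A third above F# in this key is A, raised to A# by the sharp.
A sixth above F# in this key is D.
Together with the bass F#, this spells D augmented in first inversion.

F#, A#, D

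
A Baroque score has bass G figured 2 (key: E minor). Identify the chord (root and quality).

A minor seventh

The figures 2 indicate a seventh chord in third inversion.
In third inversion the root lies a second above the bass: a second above G in E minor is A.
The chord tones are G, A, C, E, giving A minor seventh.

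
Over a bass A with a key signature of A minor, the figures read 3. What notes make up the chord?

A, C, E

The written figures 3 are shorthand for 5/3: the 5 is implied.
A third above A in this key is C.
A fifth above A in this key is E.
Together with the bass A, this spells A minor in root position.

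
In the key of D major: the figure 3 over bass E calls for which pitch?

G

Counting 2 letter steps above E lands on G; in D major, that letter is G.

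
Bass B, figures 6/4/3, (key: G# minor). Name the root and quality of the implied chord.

The figures 6/4/3 indicate a seventh chord in second inversion.
In second inversion the root lies a fourth above the bass: a fourth above B in G# minor is E.
The chord tones are B, D#, E, G#, giving E major seventh.

E major seventh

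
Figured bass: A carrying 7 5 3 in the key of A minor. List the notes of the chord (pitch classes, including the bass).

A third above A in this key is C.
A fifth above A in this key is E.
A seventh above A in this key is G.
Together with the bass A, this spells A minor seventh in root position.

A, C, E, G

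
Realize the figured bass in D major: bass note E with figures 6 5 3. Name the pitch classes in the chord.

E, G, B, C#

A third above E in this key is G.
A fifth above E in this key is B.
A sixth above E in this key is C#.
Together with the bass E, this spells C# half-diminished seventh in first inversion.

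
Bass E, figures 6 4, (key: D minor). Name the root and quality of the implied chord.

The figures 6 4 indicate a triad in second inversion.
In second inversion the root lies a fourth above the bass: a fourth above E in D minor is A.
The chord tones are E, A, C, giving A minor.

A minor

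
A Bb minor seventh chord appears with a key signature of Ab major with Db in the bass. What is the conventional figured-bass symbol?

6/5

Db is the third of Bb minor seventh, so the chord is in first inversion.
A seventh chord in first inversion is figured 6/5/3, conventionally abbreviated 6/5.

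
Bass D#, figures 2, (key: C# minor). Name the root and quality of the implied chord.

E major seventh

The figures 2 indicate a seventh chord in third inversion.
In third inversion the root lies a second above the bass: a second above D# in C# minor is E.
The chord tones are D#, E, G#, B, giving E major seventh.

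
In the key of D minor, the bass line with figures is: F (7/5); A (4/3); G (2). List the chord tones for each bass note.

F (7/5/3): F, A, C, E.
A (6/4/3): A, C, D, F.
G (6/4/2): G, A, C, E.

F, A, C, E | A, C, D, F | G, A, C, E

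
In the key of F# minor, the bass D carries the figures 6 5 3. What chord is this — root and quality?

The figures 6 5 3 indicate a seventh chord in first inversion.
In first inversion the root lies a sixth above the bass: a sixth above D in F# minor is B.
The chord tones are D, F#, A, B, giving B minor seventh.

B minor seventh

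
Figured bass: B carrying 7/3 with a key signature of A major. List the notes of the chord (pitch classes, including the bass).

The written figures 7/3 are shorthand for 7/5/3: the 5 is implied.
A third above B in this key is D.
A fifth above B in this key is F#.
A seventh above B in this key is A.
Together with the bass B, this spells B minor seventh in root position.

B, D, F#, A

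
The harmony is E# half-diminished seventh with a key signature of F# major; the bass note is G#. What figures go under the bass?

G# is the third of E# half-diminished seventh, so the chord is in first inversion.
A seventh chord in first inversion is figured 6/5/3, conventionally abbreviated 6/5.

6/5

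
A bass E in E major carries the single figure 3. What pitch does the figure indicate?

G#

Counting 2 letter steps above E lands on G; in E major, that letter is G#.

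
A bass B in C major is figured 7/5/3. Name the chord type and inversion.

seventh chord, root position

Intervals of 7/5/3 above the bass form a seventh chord; the bass is the root, so this is root position.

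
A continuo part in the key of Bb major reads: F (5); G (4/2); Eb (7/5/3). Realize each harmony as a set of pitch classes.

F (5/3): F, A, C.
G (6/4/2): G, A, C, Eb.
Eb (7/5/3): Eb, G, Bb, D.

F, A, C | G, A, C, Eb | Eb, G, Bb, D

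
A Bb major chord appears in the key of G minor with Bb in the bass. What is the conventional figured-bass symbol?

Bb is the root of Bb major, so the chord is in root position.
A triad in root position is figured 5/3, conventionally abbreviated (no figures — root-position triad).

no figures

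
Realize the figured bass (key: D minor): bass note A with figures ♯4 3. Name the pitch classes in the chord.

A, C, D#, F

The written figures ♯4 3 are shorthand for 6/4/3: the 6 is implied.
A third above A in this key is C.
A fourth above A in this key is D, raised to D# by the sharp.
A sixth above A in this key is F.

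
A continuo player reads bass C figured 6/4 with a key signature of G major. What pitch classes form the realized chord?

C, F#, A

A fourth above C in this key is F#.
A sixth above C in this key is A.
Together with the bass C, this spells F# diminished in second inversion.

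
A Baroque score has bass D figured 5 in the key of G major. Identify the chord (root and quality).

D major

The figures 5 indicate a triad in root position.
In root position the bass is the root, so the root is D.
The chord tones are D, F#, A, giving D major.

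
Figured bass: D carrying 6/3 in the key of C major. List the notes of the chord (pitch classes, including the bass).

D, F, B

A third above D in this key is F.
A sixth above D in this key is B.
Together with the bass D, this spells B diminished in first inversion.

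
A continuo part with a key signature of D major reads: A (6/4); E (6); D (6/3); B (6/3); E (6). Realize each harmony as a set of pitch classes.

A, D, F# | E, G, C# | D, F#, B | B, D, G | E, G, C#

A (6/4): A, D, F#.
E (6/3): E, G, C#.
D (6/3): D, F#, B.
B (6/3): B, D, G.
E (6/3): E, G, C#.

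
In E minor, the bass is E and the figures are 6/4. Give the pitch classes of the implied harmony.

A fourth above E in this key is A.
A sixth above E in this key is C.
Together with the bass E, this spells A minor in second inversion.

E, A, C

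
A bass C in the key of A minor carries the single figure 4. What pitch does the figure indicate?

F

Counting 3 letter steps above C lands on F; in A minor, that letter is F.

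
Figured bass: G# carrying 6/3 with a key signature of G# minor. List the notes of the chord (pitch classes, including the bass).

G#, B, E

A third above G# in this key is B.
A sixth above G# in this key is E.
Together with the bass G#, this spells E major in first inversion.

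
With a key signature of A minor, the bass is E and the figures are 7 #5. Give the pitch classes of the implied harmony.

E, G, B#, D

The written figures 7 #5 are shorthand for 7/5/3: the 3 is implied.
A third above E in this key is G.
A fifth above E in this key is B, raised to B# by the sharp.
A seventh above E in this key is D.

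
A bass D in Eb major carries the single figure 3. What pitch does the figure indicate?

Counting 2 letter steps above D lands on F; in Eb major, that letter is F.

F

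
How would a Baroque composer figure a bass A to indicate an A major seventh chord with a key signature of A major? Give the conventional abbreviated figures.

A is the root of A major seventh, so the chord is in root position.
A seventh chord in root position is figured 7/5/3, conventionally abbreviated 7.

7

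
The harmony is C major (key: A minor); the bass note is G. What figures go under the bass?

6/4

G is the fifth of C major, so the chord is in second inversion.
A triad in second inversion is figured 6/4, conventionally abbreviated 6/4.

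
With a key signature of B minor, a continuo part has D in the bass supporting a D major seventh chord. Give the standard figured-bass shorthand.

D is the root of D major seventh, so the chord is in root position.
A seventh chord in root position is figured 7/5/3, conventionally abbreviated 7.

7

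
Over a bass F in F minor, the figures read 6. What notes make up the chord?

The written figures 6 are shorthand for 6/3: the 3 is implied.
A third above F in this key is Ab.
A sixth above F in this key is Db.
Together with the bass F, this spells Db major in first inversion.

F, Ab, Db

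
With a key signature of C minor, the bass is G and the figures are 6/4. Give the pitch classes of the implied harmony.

G, C, Eb

A fourth above G in this key is C.
A sixth above G in this key is Eb.
Together with the bass G, this spells C minor in second inversion.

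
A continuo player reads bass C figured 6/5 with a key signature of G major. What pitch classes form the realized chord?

The written figures 6/5 are shorthand for 6/5/3: the 3 is implied.
A third above C in this key is E.
A fifth above C in this key is G.
A sixth above C in this key is A.
Together with the bass C, this spells A minor seventh in first inversion.

C, E, G, A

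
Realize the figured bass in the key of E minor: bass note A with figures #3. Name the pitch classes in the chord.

A, C#, E

The written figures #3 are shorthand for 5/3: the 5 is implied.
A third above A in this key is C, raised to C# by the sharp.
A fifth above A in this key is E.
Together with the bass A, this spells A major in root position.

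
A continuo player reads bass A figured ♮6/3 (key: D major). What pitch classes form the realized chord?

A third above A in this key is C#.
A sixth above A in this key is F#, made natural (F) by the ♮ figure.
Together with the bass A, this spells F augmented in first inversion.

A, C#, F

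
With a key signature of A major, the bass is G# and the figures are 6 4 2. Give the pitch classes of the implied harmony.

G#, A, C#, E

A second above G# in this key is A.
A fourth above G# in this key is C#.
A sixth above G# in this key is E.
Together with the bass G#, this spells A major seventh in third inversion.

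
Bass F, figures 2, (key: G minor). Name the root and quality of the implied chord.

G minor seventh

The figures 2 indicate a seventh chord in third inversion.
In third inversion the root lies a second above the bass: a second above F in G minor is G.
The chord tones are F, G, Bb, D, giving G minor seventh.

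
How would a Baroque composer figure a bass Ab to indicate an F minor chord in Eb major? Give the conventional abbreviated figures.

Ab is the third of F minor, so the chord is in first inversion.
A triad in first inversion is figured 6/3, conventionally abbreviated 6.

6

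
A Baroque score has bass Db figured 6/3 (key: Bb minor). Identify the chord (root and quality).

Bb minor

The figures 6/3 indicate a triad in first inversion.
In first inversion the root lies a sixth above the bass: a sixth above Db in Bb minor is Bb.
The chord tones are Db, F, Bb, giving Bb minor.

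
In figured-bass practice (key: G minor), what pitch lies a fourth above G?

Counting 3 letter steps above G lands on C; in G minor, that letter is C.

C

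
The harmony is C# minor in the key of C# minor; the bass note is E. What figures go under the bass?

E is the third of C# minor, so the chord is in first inversion.
A triad in first inversion is figured 6/3, conventionally abbreviated 6.

6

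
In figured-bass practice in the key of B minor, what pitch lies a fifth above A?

E

Counting 4 letter steps above A lands on E; in B minor, that letter is E.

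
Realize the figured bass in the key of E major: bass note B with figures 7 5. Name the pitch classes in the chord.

The written figures 7 5 are shorthand for 7/5/3: the 3 is implied.
A third above B in this key is D#.
A fifth above B in this key is F#.
A seventh above B in this key is A.
Together with the bass B, this spells B dominant seventh in root position.

B, D#, F#, A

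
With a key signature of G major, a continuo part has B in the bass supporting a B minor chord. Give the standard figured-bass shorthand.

no figures

B is the root of B minor, so the chord is in root position.
A triad in root position is figured 5/3, conventionally abbreviated (no figures — root-position triad).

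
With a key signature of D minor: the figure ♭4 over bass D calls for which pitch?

Counting 3 letter steps above D lands on G; in D minor, that letter is G.
The b4 figure lowers it a semitone, giving Gb.

Gb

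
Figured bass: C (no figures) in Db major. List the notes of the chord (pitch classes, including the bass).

An unfigured bass implies 5/3.
A third above C in this key is Eb.
A fifth above C in this key is Gb.
Together with the bass C, this spells C diminished in root position.

C, Eb, Gb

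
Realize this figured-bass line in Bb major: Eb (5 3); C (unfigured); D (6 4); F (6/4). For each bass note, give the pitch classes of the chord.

Eb, G, Bb | C, Eb, G | D, G, Bb | F, Bb, D

Eb (5/3): Eb, G, Bb.
C (5/3): C, Eb, G.
D (6/4): D, G, Bb.
F (6/4): F, Bb, D.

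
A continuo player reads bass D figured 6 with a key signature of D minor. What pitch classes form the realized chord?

D, F, Bb

The written figures 6 are shorthand for 6/3: the 3 is implied.
A third above D in this key is F.
A sixth above D in this key is Bb.
Together with the bass D, this spells Bb major in first inversion.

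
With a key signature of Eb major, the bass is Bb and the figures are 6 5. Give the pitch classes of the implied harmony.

Bb, D, F, G

The written figures 6 5 are shorthand for 6/5/3: the 3 is implied.
A third above Bb in this key is D.
A fifth above Bb in this key is F.
A sixth above Bb in this key is G.
Together with the bass Bb, this spells G minor seventh in first inversion.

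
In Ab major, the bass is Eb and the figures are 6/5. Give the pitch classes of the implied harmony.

The written figures 6/5 are shorthand for 6/5/3: the 3 is implied.
A third above Eb in this key is G.
A fifth above Eb in this key is Bb.
A sixth above Eb in this key is C.
Together with the bass Eb, this spells C minor seventh in first inversion.

Eb, G, Bb, C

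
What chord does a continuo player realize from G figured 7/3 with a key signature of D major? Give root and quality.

G major seventh

The figures 7/3 indicate a seventh chord in root position.
In root position the bass is the root, so the root is G.
The chord tones are G, B, D, F#, giving G major seventh.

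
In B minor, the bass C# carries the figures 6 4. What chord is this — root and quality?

F# minor

The figures 6 4 indicate a triad in second inversion.
In second inversion the root lies a fourth above the bass: a fourth above C# in B minor is F#.
The chord tones are C#, F#, A, giving F# minor.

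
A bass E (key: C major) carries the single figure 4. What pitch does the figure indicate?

A

Counting 3 letter steps above E lands on A; in C major, that letter is A.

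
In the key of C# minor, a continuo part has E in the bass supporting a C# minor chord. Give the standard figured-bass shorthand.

6

E is the third of C# minor, so the chord is in first inversion.
A triad in first inversion is figured 6/3, conventionally abbreviated 6.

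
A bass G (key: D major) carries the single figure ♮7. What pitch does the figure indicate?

Counting 6 letter steps above G lands on F; in D major, that letter is F#.
The ♮7 figure makes it natural, giving F.

F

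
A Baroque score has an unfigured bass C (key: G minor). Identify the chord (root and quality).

C minor

An unfigured bass indicates a triad in root position.
In root position the bass is the root, so the root is C.
The chord tones are C, Eb, G, giving C minor.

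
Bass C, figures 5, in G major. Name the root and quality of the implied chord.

C major

The figures 5 indicate a triad in root position.
In root position the bass is the root, so the root is C.
The chord tones are C, E, G, giving C major.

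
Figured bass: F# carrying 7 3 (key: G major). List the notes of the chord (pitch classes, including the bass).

The written figures 7 3 are shorthand for 7/5/3: the 5 is implied.
A third above F# in this key is A.
A fifth above F# in this key is C.
A seventh above F# in this key is E.
Together with the bass F#, this spells F# half-diminished seventh in root position.

F#, A, C, E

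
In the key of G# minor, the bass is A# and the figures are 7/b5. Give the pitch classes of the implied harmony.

The written figures 7/b5 are shorthand for 7/5/3: the 3 is implied.
A third above A# in this key is C#.
A fifth above A# in this key is E, lowered to Eb by the flat.
A seventh above A# in this key is G#.

A#, C#, Eb, G#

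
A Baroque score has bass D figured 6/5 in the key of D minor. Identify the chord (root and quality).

The figures 6/5 indicate a seventh chord in first inversion.
In first inversion the root lies a sixth above the bass: a sixth above D in D minor is Bb.
The chord tones are D, F, A, Bb, giving Bb major seventh.

Bb major seventh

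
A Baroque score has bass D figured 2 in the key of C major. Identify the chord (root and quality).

The figures 2 indicate a seventh chord in third inversion.
In third inversion the root lies a second above the bass: a second above D in C major is E.
The chord tones are D, E, G, B, giving E minor seventh.

E minor seventh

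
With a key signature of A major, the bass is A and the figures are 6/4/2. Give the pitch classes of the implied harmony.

A second above A in this key is B.
A fourth above A in this key is D.
A sixth above A in this key is F#.
Together with the bass A, this spells B minor seventh in third inversion.

A, B, D, F#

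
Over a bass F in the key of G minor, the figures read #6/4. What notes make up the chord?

A fourth above F in this key is Bb.
A sixth above F in this key is D, raised to D# by the sharp.

F, Bb, D#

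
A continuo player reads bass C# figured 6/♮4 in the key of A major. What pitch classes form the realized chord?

A fourth above C# in this key is F#, made natural (F) by the ♮ figure.
A sixth above C# in this key is A.
Together with the bass C#, this spells F augmented in second inversion.

C#, F, A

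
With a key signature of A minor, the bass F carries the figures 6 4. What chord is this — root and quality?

The figures 6 4 indicate a triad in second inversion.
In second inversion the root lies a fourth above the bass: a fourth above F in A minor is B.
The chord tones are F, B, D, giving B diminished.

B diminished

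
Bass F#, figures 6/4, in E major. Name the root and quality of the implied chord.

B major

The figures 6/4 indicate a triad in second inversion.
In second inversion the root lies a fourth above the bass: a fourth above F# in E major is B.
The chord tones are F#, B, D#, giving B major.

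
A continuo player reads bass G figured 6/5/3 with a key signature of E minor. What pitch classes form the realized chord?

G, B, D, E

A third above G in this key is B.
A fifth above G in this key is D.
A sixth above G in this key is E.
Together with the bass G, this spells E minor seventh in first inversion.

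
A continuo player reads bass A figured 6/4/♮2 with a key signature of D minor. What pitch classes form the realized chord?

A, B, D, F

A second above A in this key is Bb, made natural (B) by the ♮ figure.
A fourth above A in this key is D.
A sixth above A in this key is F.
Together with the bass A, this spells B half-diminished seventh in third inversion.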